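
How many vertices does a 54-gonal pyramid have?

A pyramid on an n-gon base has one n-gon and n triangles: V = 54 + 1 = 55, E = 2·54 = 108, F = 54 + 1 = 55.

55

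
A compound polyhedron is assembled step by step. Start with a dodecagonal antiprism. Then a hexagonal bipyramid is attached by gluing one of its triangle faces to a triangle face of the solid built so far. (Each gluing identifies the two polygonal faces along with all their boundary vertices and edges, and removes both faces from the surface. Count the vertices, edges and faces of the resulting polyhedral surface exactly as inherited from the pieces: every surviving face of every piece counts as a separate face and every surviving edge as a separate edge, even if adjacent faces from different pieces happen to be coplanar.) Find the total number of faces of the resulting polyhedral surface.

A dodecagonal antiprism: V=24, E=48, F=26.
Attach a hexagonal bipyramid (V=8, E=18, F=12) along a 3-gon: merge 3 vertices and 3 edges, delete both glued faces → V=29, E=63, F=36.
Check: V − E + F = 29 − 63 + 36 = 2.

36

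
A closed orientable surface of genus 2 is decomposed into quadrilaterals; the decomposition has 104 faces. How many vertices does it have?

χ = 2 − 2·2 = -2, and every face is a square so 4F = 2E.
E = 4·104/2 = 208. Then V = -2 + E − F = -2 + 208 − 104 = 102.

102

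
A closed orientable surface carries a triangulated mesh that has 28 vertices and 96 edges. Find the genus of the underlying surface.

Every face is a triangle and each edge borders two faces, so 3F = 2·96, giving F = 64.
χ = V − E + F = 28 − 96 + 64 = -4.
For a closed orientable surface χ = 2 − 2g, so g = (2 − (-4))/2 = 3.

3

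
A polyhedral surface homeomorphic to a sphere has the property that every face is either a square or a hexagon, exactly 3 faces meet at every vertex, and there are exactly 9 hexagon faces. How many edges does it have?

Let x be the number of squares; then F = 9 + x.
Edge–face incidences: 2E = 6·9 + 4·x = 54 + 4x.
Every vertex has degree 3, so 3V = 2E.
Euler: V − E + F = 2 ⇒ (2E)/3 − E + (9 + x) = 2.
Multiply by 6: 2·(2E) − 3·(2E) + 6·(9 + x) = 12, i.e. 54 + 6x − (54 + 4x) = 12.
Collecting terms: 2x = 12, so x = 6.
Then 2E = 54 + 4·6 = 78, so E = 39, V = 2E/3 = 26, F = 9 + 6 = 15.

39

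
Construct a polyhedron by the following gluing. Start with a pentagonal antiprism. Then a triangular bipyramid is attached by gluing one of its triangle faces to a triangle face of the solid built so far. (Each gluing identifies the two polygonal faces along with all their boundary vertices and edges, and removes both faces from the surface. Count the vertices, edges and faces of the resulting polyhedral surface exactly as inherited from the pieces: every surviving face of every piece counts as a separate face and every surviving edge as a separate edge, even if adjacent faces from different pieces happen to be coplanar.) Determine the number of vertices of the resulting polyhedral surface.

A pentagonal antiprism: V=10, E=20, F=12.
Attach a triangular bipyramid (V=5, E=9, F=6) along a 3-gon: merge 3 vertices and 3 edges, delete both glued faces → V=12, E=26, F=16.
Check: V − E + F = 12 − 26 + 16 = 2.

12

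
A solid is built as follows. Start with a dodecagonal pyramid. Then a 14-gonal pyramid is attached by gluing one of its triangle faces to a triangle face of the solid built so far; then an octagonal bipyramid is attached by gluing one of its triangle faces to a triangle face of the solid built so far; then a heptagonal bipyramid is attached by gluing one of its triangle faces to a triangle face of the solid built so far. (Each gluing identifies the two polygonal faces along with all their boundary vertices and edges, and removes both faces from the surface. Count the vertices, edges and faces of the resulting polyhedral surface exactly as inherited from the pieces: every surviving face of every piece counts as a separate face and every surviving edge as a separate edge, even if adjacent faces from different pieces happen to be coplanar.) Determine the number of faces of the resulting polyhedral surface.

A dodecagonal pyramid: V=13, E=24, F=13.
Attach a 14-gonal pyramid (V=15, E=28, F=15) along a 3-gon: merge 3 vertices and 3 edges, delete both glued faces → V=25, E=49, F=26.
Attach an octagonal bipyramid (V=10, E=24, F=16) along a 3-gon: merge 3 vertices and 3 edges, delete both glued faces → V=32, E=70, F=40.
Attach a heptagonal bipyramid (V=9, E=21, F=14) along a 3-gon: merge 3 vertices and 3 edges, delete both glued faces → V=38, E=88, F=52.
Check: V − E + F = 38 − 88 + 52 = 2.

52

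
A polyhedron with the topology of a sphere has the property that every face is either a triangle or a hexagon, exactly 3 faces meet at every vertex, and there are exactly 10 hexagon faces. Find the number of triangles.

4

Let x be the number of triangles; then F = 10 + x.
Edge–face incidences: 2E = 6·10 + 3·x = 60 + 3x.
Every vertex has degree 3, so 3V = 2E.
Euler: V − E + F = 2 ⇒ (2E)/3 − E + (10 + x) = 2.
Multiply by 6: 2·(2E) − 3·(2E) + 6·(10 + x) = 12, i.e. 60 + 6x − (60 + 3x) = 12.
Collecting terms: 3x = 12, so x = 4.
Then 2E = 60 + 3·4 = 72, so E = 36, V = 2E/3 = 24, F = 10 + 4 = 14.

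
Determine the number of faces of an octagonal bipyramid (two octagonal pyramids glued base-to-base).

A bipyramid over an n-gon has 2n triangular faces and n + 2 vertices: V = 8 + 2 = 10, E = 3·8 = 24, F = 2·8 = 16.
Check: V − E + F = 10 − 24 + 16 = 2.

16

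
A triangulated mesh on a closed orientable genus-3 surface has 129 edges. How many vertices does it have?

39

χ = 2 − 2·3 = -4, and every face is a triangle so 3F = 2E.
F = 2E/3 = 86. Then V = -4 + E − F = -4 + 129 − 86 = 39.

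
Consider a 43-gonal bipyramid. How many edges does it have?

129

A bipyramid over an n-gon has 2n triangular faces and n + 2 vertices: V = 43 + 2 = 45, E = 3·43 = 129, F = 2·43 = 86.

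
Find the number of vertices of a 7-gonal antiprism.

An antiprism on an n-gon has two n-gon caps and 2n triangles: V = 2·7 = 14, E = 4·7 = 28, F = 2·7 + 2 = 16.

14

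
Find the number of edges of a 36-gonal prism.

108

A prism on an n-gon has two n-gon bases and n rectangular sides: V = 2·36 = 72, E = 3·36 = 108, F = 36 + 2 = 38.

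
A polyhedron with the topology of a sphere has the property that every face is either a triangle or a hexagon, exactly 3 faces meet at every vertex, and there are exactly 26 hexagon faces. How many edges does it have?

84

Let x be the number of triangles; then F = 26 + x.
Edge–face incidences: 2E = 6·26 + 3·x = 156 + 3x.
Every vertex has degree 3, so 3V = 2E.
Euler: V − E + F = 2 ⇒ (2E)/3 − E + (26 + x) = 2.
Multiply by 6: 2·(2E) − 3·(2E) + 6·(26 + x) = 12, i.e. 156 + 6x − (156 + 3x) = 12.
Collecting terms: 3x = 12, so x = 4.
Then 2E = 156 + 3·4 = 168, so E = 84, V = 2E/3 = 56, F = 26 + 4 = 30.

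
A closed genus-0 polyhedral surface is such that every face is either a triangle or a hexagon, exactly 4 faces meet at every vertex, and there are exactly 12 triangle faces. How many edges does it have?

24

Let x be the number of hexagons; then F = 12 + x.
Edge–face incidences: 2E = 3·12 + 6·x = 36 + 6x.
Every vertex has degree 4, so 4V = 2E.
Euler: V − E + F = 2 ⇒ (2E)/4 − E + (12 + x) = 2.
Multiply by 8: 2·(2E) − 4·(2E) + 8·(12 + x) = 16, i.e. 96 + 8x − 2·(36 + 6x) = 16.
Collecting terms: −4x + 24 = 16, so −4x = −8, so x = 2.
Then 2E = 36 + 6·2 = 48, so E = 24, V = 2E/4 = 12, F = 12 + 2 = 14.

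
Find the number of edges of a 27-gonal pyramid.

A pyramid on an n-gon base has one n-gon and n triangles: V = 27 + 1 = 28, E = 2·27 = 54, F = 27 + 1 = 28.

54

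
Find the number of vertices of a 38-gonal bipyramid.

A bipyramid over an n-gon has 2n triangular faces and n + 2 vertices: V = 38 + 2 = 40, E = 3·38 = 114, F = 2·38 = 76.

40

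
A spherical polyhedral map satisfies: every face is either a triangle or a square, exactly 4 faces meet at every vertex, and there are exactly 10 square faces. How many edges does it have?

32

Let x be the number of triangles; then F = 10 + x.
Edge–face incidences: 2E = 4·10 + 3·x = 40 + 3x.
Every vertex has degree 4, so 4V = 2E.
Euler: V − E + F = 2 ⇒ (2E)/4 − E + (10 + x) = 2.
Multiply by 8: 2·(2E) − 4·(2E) + 8·(10 + x) = 16, i.e. 80 + 8x − 2·(40 + 3x) = 16.
Collecting terms: 2x = 16, so x = 8.
Then 2E = 40 + 3·8 = 64, so E = 32, V = 2E/4 = 16, F = 10 + 8 = 18.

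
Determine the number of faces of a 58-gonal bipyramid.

A bipyramid over an n-gon has 2n triangular faces and n + 2 vertices: V = 58 + 2 = 60, E = 3·58 = 174, F = 2·58 = 116.

116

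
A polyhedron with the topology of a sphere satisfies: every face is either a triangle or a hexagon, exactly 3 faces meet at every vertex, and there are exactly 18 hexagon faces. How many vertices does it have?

40

Let x be the number of triangles; then F = 18 + x.
Edge–face incidences: 2E = 6·18 + 3·x = 108 + 3x.
Every vertex has degree 3, so 3V = 2E.
Euler: V − E + F = 2 ⇒ (2E)/3 − E + (18 + x) = 2.
Multiply by 6: 2·(2E) − 3·(2E) + 6·(18 + x) = 12, i.e. 108 + 6x − (108 + 3x) = 12.
Collecting terms: 3x = 12, so x = 4.
Then 2E = 108 + 3·4 = 120, so E = 60, V = 2E/3 = 40, F = 18 + 4 = 22.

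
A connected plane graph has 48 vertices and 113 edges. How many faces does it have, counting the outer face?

67

Euler's formula for a connected plane graph: V − E + F = 2, so F = 2 − 48 + 113 = 67.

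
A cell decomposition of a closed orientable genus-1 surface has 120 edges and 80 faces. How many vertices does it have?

40

For a closed orientable surface of genus 1, χ = 2 − 2·1 = 0.
V = 0 + E − F = 0 + 120 − 80 = 40.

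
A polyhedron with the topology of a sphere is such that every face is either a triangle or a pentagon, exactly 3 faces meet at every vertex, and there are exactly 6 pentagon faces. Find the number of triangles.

Let x be the number of triangles; then F = 6 + x.
Edge–face incidences: 2E = 5·6 + 3·x = 30 + 3x.
Every vertex has degree 3, so 3V = 2E.
Euler: V − E + F = 2 ⇒ (2E)/3 − E + (6 + x) = 2.
Multiply by 6: 2·(2E) − 3·(2E) + 6·(6 + x) = 12, i.e. 36 + 6x − (30 + 3x) = 12.
Collecting terms: 3x + 6 = 12, so 3x = 6, so x = 2.
Then 2E = 30 + 3·2 = 36, so E = 18, V = 2E/3 = 12, F = 6 + 2 = 8.

2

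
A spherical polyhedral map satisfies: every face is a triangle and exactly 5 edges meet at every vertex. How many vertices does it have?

12

Each face has 3 edges and each edge borders two faces, so 2E = 3F.
Each vertex has degree 5, so 5V = 2E and hence V = 3F/5.
Euler: V − E + F = 2 ⇒ (3F/5) − (3F/2) + F = 2.
Multiply by 10: (6 − 15 + 10)F = 20, i.e. 1F = 20.
So F = 20, E = 3·20/2 = 30, V = 3·20/5 = 12.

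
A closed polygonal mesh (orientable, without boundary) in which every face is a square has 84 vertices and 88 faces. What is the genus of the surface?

3

Every face is a square, so 2E = 4·88 = 352, giving E = 176.
χ = V − E + F = 84 − 176 + 88 = -4.
For a closed orientable surface χ = 2 − 2g, so g = (2 − (-4))/2 = 3.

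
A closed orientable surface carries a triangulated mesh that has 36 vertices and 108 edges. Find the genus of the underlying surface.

Every face is a triangle and each edge borders two faces, so 3F = 2·108, giving F = 72.
χ = V − E + F = 36 − 108 + 72 = 0.
For a closed orientable surface χ = 2 − 2g, so g = (2 − (0))/2 = 1.

1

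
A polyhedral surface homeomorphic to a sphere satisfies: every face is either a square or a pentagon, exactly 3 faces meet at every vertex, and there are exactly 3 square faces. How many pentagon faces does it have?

6

Let x be the number of pentagons; then F = 3 + x.
Edge–face incidences: 2E = 4·3 + 5·x = 12 + 5x.
Every vertex has degree 3, so 3V = 2E.
Euler: V − E + F = 2 ⇒ (2E)/3 − E + (3 + x) = 2.
Multiply by 6: 2·(2E) − 3·(2E) + 6·(3 + x) = 12, i.e. 18 + 6x − (12 + 5x) = 12.
Collecting terms: x + 6 = 12, so x = 6.
Then 2E = 12 + 5·6 = 42, so E = 21, V = 2E/3 = 14, F = 3 + 6 = 9.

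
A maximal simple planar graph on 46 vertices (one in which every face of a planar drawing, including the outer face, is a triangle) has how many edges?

In a plane triangulation 3F = 2E and V − E + F = 2, so E = 3V − 6 = 3·46 − 6 = 132.

132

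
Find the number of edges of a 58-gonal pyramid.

A pyramid on an n-gon base has one n-gon and n triangles: V = 58 + 1 = 59, E = 2·58 = 116, F = 58 + 1 = 59.

116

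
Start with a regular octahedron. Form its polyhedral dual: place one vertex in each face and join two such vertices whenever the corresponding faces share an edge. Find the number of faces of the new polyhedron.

The base solid has V = 6, E = 12, F = 8.
The dual swaps V and F and preserves E: V′ = F = 8, E′ = E = 12, F′ = V = 6.

6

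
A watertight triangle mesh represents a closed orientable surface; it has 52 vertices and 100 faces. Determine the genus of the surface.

Every face is a triangle, so 2E = 3·100 = 300, giving E = 150.
χ = V − E + F = 52 − 150 + 100 = 2.
For a closed orientable surface χ = 2 − 2g, so g = (2 − (2))/2 = 0.

0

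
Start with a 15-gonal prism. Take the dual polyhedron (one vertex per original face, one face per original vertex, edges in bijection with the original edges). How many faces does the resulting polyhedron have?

The base solid has V = 30, E = 45, F = 17.
The dual swaps V and F and preserves E: V′ = F = 17, E′ = E = 45, F′ = V = 30.

30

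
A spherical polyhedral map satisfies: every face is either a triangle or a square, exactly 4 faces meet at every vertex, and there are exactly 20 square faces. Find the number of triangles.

Let x be the number of triangles; then F = 20 + x.
Edge–face incidences: 2E = 4·20 + 3·x = 80 + 3x.
Every vertex has degree 4, so 4V = 2E.
Euler: V − E + F = 2 ⇒ (2E)/4 − E + (20 + x) = 2.
Multiply by 8: 2·(2E) − 4·(2E) + 8·(20 + x) = 16, i.e. 160 + 8x − 2·(80 + 3x) = 16.
Collecting terms: 2x = 16, so x = 8.
Then 2E = 80 + 3·8 = 104, so E = 52, V = 2E/4 = 26, F = 20 + 8 = 28.

8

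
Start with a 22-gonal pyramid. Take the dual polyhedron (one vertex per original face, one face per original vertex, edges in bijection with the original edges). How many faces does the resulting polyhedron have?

The base solid has V = 23, E = 44, F = 23.
The dual swaps V and F and preserves E: V′ = F = 23, E′ = E = 44, F′ = V = 23.

23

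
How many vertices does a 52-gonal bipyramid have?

A bipyramid over an n-gon has 2n triangular faces and n + 2 vertices: V = 52 + 2 = 54, E = 3·52 = 156, F = 2·52 = 104.

54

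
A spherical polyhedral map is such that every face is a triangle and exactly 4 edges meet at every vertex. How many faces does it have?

8

Each face has 3 edges and each edge borders two faces, so 2E = 3F.
Each vertex has degree 4, so 4V = 2E and hence V = 3F/4.
Euler: V − E + F = 2 ⇒ (3F/4) − (3F/2) + F = 2.
Multiply by 8: (6 − 12 + 8)F = 16, i.e. 2F = 16.
So F = 8, E = 3·8/2 = 12, V = 3·8/4 = 6.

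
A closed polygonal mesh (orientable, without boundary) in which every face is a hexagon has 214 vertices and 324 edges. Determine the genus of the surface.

Every face is a hexagon and each edge borders two faces, so 6F = 2·324, giving F = 108.
χ = V − E + F = 214 − 324 + 108 = -2.
For a closed orientable surface χ = 2 − 2g, so g = (2 − (-2))/2 = 2.

2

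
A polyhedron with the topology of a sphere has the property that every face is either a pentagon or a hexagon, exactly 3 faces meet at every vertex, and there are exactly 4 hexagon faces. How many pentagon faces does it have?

Let x be the number of pentagons; then F = 4 + x.
Edge–face incidences: 2E = 6·4 + 5·x = 24 + 5x.
Every vertex has degree 3, so 3V = 2E.
Euler: V − E + F = 2 ⇒ (2E)/3 − E + (4 + x) = 2.
Multiply by 6: 2·(2E) − 3·(2E) + 6·(4 + x) = 12, i.e. 24 + 6x − (24 + 5x) = 12.
Collecting terms: x = 12.
Then 2E = 24 + 5·12 = 84, so E = 42, V = 2E/3 = 28, F = 4 + 12 = 16.

12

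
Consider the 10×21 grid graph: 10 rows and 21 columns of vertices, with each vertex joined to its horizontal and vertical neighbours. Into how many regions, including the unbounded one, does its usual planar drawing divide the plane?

181

The grid has V = 10·21 = 210 vertices and E = 10·20 + 21·9 = 389 edges.
F = 2 − V + E = 2 − 210 + 389 = 181.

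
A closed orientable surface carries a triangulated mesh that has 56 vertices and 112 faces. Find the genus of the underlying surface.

1

Every face is a triangle, so 2E = 3·112 = 336, giving E = 168.
χ = V − E + F = 56 − 168 + 112 = 0.
For a closed orientable surface χ = 2 − 2g, so g = (2 − (0))/2 = 1.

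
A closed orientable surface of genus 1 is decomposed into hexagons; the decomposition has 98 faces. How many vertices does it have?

χ = 2 − 2·1 = 0, and every face is a hexagon so 6F = 2E.
E = 6·98/2 = 294. Then V = 0 + E − F = 0 + 294 − 98 = 196.

196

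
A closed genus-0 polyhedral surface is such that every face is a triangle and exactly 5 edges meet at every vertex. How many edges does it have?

30

Each face has 3 edges and each edge borders two faces, so 2E = 3F.
Each vertex has degree 5, so 5V = 2E and hence V = 3F/5.
Euler: V − E + F = 2 ⇒ (3F/5) − (3F/2) + F = 2.
Multiply by 10: (6 − 15 + 10)F = 20, i.e. 1F = 20.
So F = 20, E = 3·20/2 = 30, V = 3·20/5 = 12.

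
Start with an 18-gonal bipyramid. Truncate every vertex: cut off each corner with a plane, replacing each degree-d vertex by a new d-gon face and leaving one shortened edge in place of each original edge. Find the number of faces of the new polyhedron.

The base solid has V = 20, E = 54, F = 36.
Truncation replaces each original edge-end by a new vertex, so V′ = 2E = 108.
Each original edge survives, and each old vertex of degree d contributes d new edges; summing degrees gives Σd = 2E, so E′ = E + 2E = 3E = 162.
Each original face survives and each original vertex becomes one new face: F′ = F + V = 56.

56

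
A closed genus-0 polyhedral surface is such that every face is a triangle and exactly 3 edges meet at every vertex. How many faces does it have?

4

Each face has 3 edges and each edge borders two faces, so 2E = 3F.
Each vertex has degree 3, so 3V = 2E and hence V = 3F/3.
Euler: V − E + F = 2 ⇒ (3F/3) − (3F/2) + F = 2.
Multiply by 6: (6 − 9 + 6)F = 12, i.e. 3F = 12.
So F = 4, E = 3·4/2 = 6, V = 3·4/3 = 4.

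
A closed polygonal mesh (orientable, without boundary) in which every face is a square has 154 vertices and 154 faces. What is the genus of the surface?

Every face is a square, so 2E = 4·154 = 616, giving E = 308.
χ = V − E + F = 154 − 308 + 154 = 0.
For a closed orientable surface χ = 2 − 2g, so g = (2 − (0))/2 = 1.

1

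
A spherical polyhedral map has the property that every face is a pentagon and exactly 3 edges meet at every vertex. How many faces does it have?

12

Each face has 5 edges and each edge borders two faces, so 2E = 5F.
Each vertex has degree 3, so 3V = 2E and hence V = 5F/3.
Euler: V − E + F = 2 ⇒ (5F/3) − (5F/2) + F = 2.
Multiply by 6: (10 − 15 + 6)F = 12, i.e. 1F = 12.
So F = 12, E = 5·12/2 = 30, V = 5·12/3 = 20.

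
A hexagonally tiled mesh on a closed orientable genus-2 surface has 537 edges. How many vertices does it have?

χ = 2 − 2·2 = -2, and every face is a hexagon so 6F = 2E.
F = 2E/6 = 179. Then V = -2 + E − F = -2 + 537 − 179 = 356.

356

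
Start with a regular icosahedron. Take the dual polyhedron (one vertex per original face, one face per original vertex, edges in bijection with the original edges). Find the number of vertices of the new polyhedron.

20

The base solid has V = 12, E = 30, F = 20.
The dual swaps V and F and preserves E: V′ = F = 20, E′ = E = 30, F′ = V = 12.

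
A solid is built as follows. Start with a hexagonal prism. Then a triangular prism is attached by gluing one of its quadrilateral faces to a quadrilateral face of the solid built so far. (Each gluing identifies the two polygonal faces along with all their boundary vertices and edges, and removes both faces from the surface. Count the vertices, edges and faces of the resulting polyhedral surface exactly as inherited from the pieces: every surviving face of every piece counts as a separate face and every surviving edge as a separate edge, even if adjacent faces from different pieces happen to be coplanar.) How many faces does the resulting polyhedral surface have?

A hexagonal prism: V=12, E=18, F=8.
Attach a triangular prism (V=6, E=9, F=5) along a 4-gon: merge 4 vertices and 4 edges, delete both glued faces → V=14, E=23, F=11.
Check: V − E + F = 14 − 23 + 11 = 2.

11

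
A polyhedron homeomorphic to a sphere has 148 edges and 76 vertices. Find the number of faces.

Here V − E + F = 2.
F = 2 − V + E = 2 − 76 + 148 = 74.

74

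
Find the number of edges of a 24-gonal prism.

A prism on an n-gon has two n-gon bases and n rectangular sides: V = 2·24 = 48, E = 3·24 = 72, F = 24 + 2 = 26.

72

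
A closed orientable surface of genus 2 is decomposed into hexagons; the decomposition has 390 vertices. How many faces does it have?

χ = 2 − 2·2 = -2, and every face is a hexagon so 6F = 2E.
V − E + F = -2 with E = 6F/2 gives 390 − (6/2 − 1)·F = -2, so F = 196 and E = 588.

196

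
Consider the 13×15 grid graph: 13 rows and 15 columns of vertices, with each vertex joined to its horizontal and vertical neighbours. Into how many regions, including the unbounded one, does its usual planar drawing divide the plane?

The grid has V = 13·15 = 195 vertices and E = 13·14 + 15·12 = 362 edges.
F = 2 − V + E = 2 − 195 + 362 = 169.

169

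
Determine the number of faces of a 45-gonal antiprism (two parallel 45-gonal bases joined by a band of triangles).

An antiprism on an n-gon has two n-gon caps and 2n triangles: V = 2·45 = 90, E = 4·45 = 180, F = 2·45 + 2 = 92.
Check: V − E + F = 90 − 180 + 92 = 2.

92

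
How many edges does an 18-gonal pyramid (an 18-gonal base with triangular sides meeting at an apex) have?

A pyramid on an n-gon base has one n-gon and n triangles: V = 18 + 1 = 19, E = 2·18 = 36, F = 18 + 1 = 19.

36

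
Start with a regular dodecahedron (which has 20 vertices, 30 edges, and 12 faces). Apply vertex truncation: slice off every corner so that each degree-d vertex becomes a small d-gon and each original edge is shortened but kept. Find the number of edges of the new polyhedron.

90

Truncation replaces each original edge-end by a new vertex, so V′ = 2E = 60.
Each original edge survives, and each old vertex of degree d contributes d new edges; summing degrees gives Σd = 2E, so E′ = E + 2E = 3E = 90.
Each original face survives and each original vertex becomes one new face: F′ = F + V = 32.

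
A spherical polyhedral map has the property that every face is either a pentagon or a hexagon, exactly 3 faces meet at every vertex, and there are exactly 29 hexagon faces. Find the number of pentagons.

Let x be the number of pentagons; then F = 29 + x.
Edge–face incidences: 2E = 6·29 + 5·x = 174 + 5x.
Every vertex has degree 3, so 3V = 2E.
Euler: V − E + F = 2 ⇒ (2E)/3 − E + (29 + x) = 2.
Multiply by 6: 2·(2E) − 3·(2E) + 6·(29 + x) = 12, i.e. 174 + 6x − (174 + 5x) = 12.
Collecting terms: x = 12.
Then 2E = 174 + 5·12 = 234, so E = 117, V = 2E/3 = 78, F = 29 + 12 = 41.

12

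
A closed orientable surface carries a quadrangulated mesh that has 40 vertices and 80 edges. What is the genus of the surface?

Every face is a square and each edge borders two faces, so 4F = 2·80, giving F = 40.
χ = V − E + F = 40 − 80 + 40 = 0.
For a closed orientable surface χ = 2 − 2g, so g = (2 − (0))/2 = 1.

1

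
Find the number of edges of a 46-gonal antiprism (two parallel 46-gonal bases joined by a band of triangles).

184

An antiprism on an n-gon has two n-gon caps and 2n triangles: V = 2·46 = 92, E = 4·46 = 184, F = 2·46 + 2 = 94.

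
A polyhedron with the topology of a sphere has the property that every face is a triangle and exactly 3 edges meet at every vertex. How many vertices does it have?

Each face has 3 edges and each edge borders two faces, so 2E = 3F.
Each vertex has degree 3, so 3V = 2E and hence V = 3F/3.
Euler: V − E + F = 2 ⇒ (3F/3) − (3F/2) + F = 2.
Multiply by 6: (6 − 9 + 6)F = 12, i.e. 3F = 12.
So F = 4, E = 3·4/2 = 6, V = 3·4/3 = 4.

4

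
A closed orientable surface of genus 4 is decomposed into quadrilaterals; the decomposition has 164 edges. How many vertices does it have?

χ = 2 − 2·4 = -6, and every face is a square so 4F = 2E.
F = 2E/4 = 82. Then V = -6 + E − F = -6 + 164 − 82 = 76.

76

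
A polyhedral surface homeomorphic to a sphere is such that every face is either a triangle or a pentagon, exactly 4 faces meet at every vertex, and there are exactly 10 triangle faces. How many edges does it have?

20

Let x be the number of pentagons; then F = 10 + x.
Edge–face incidences: 2E = 3·10 + 5·x = 30 + 5x.
Every vertex has degree 4, so 4V = 2E.
Euler: V − E + F = 2 ⇒ (2E)/4 − E + (10 + x) = 2.
Multiply by 8: 2·(2E) − 4·(2E) + 8·(10 + x) = 16, i.e. 80 + 8x − 2·(30 + 5x) = 16.
Collecting terms: −2x + 20 = 16, so −2x = −4, so x = 2.
Then 2E = 30 + 5·2 = 40, so E = 20, V = 2E/4 = 10, F = 10 + 2 = 12.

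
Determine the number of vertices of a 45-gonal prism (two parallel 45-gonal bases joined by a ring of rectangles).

A prism on an n-gon has two n-gon bases and n rectangular sides: V = 2·45 = 90, E = 3·45 = 135, F = 45 + 2 = 47.
Check: V − E + F = 90 − 135 + 47 = 2.

90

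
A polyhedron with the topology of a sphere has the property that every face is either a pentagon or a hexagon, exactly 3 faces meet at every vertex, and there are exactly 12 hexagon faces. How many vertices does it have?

Let x be the number of pentagons; then F = 12 + x.
Edge–face incidences: 2E = 6·12 + 5·x = 72 + 5x.
Every vertex has degree 3, so 3V = 2E.
Euler: V − E + F = 2 ⇒ (2E)/3 − E + (12 + x) = 2.
Multiply by 6: 2·(2E) − 3·(2E) + 6·(12 + x) = 12, i.e. 72 + 6x − (72 + 5x) = 12.
Collecting terms: x = 12.
Then 2E = 72 + 5·12 = 132, so E = 66, V = 2E/3 = 44, F = 12 + 12 = 24.

44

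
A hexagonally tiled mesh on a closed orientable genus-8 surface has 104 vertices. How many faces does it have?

χ = 2 − 2·8 = -14, and every face is a hexagon so 6F = 2E.
V − E + F = -14 with E = 6F/2 gives 104 − (6/2 − 1)·F = -14, so F = 59 and E = 177.

59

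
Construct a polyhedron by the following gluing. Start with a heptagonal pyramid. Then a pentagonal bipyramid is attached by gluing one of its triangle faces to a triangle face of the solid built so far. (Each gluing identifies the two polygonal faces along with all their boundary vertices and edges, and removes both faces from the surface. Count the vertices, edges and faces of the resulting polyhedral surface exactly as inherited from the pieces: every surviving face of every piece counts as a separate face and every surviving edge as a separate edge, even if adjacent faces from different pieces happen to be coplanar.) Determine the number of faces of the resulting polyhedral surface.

16

A heptagonal pyramid: V=8, E=14, F=8.
Attach a pentagonal bipyramid (V=7, E=15, F=10) along a 3-gon: merge 3 vertices and 3 edges, delete both glued faces → V=12, E=26, F=16.
Check: V − E + F = 12 − 26 + 16 = 2.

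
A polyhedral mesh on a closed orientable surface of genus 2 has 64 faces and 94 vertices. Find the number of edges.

160

For a closed orientable surface of genus 2, χ = 2 − 2·2 = -2.
E = V + F − (-2) = 94 + 64 − (-2) = 160.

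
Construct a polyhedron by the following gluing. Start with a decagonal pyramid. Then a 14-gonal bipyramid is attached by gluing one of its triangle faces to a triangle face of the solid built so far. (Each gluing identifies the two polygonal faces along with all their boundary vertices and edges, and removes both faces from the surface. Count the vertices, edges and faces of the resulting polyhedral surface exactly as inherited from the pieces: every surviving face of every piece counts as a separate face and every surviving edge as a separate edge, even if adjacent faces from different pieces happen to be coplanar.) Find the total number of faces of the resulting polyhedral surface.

A decagonal pyramid: V=11, E=20, F=11.
Attach a 14-gonal bipyramid (V=16, E=42, F=28) along a 3-gon: merge 3 vertices and 3 edges, delete both glued faces → V=24, E=59, F=37.
Check: V − E + F = 24 − 59 + 37 = 2.

37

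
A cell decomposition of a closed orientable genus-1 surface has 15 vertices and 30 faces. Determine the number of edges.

45

For a closed orientable surface of genus 1, χ = 2 − 2·1 = 0.
E = V + F − (0) = 15 + 30 − (0) = 45.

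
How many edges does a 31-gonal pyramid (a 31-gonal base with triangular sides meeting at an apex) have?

A pyramid on an n-gon base has one n-gon and n triangles: V = 31 + 1 = 32, E = 2·31 = 62, F = 31 + 1 = 32.

62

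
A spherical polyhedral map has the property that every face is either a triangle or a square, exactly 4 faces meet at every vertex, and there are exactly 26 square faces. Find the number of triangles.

8

Let x be the number of triangles; then F = 26 + x.
Edge–face incidences: 2E = 4·26 + 3·x = 104 + 3x.
Every vertex has degree 4, so 4V = 2E.
Euler: V − E + F = 2 ⇒ (2E)/4 − E + (26 + x) = 2.
Multiply by 8: 2·(2E) − 4·(2E) + 8·(26 + x) = 16, i.e. 208 + 8x − 2·(104 + 3x) = 16.
Collecting terms: 2x = 16, so x = 8.
Then 2E = 104 + 3·8 = 128, so E = 64, V = 2E/4 = 32, F = 26 + 8 = 34.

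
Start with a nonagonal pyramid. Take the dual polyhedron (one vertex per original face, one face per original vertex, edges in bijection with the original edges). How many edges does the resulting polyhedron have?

The base solid has V = 10, E = 18, F = 10.
The dual swaps V and F and preserves E: V′ = F = 10, E′ = E = 18, F′ = V = 10.

18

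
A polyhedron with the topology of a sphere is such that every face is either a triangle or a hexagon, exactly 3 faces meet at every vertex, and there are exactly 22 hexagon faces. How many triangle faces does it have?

Let x be the number of triangles; then F = 22 + x.
Edge–face incidences: 2E = 6·22 + 3·x = 132 + 3x.
Every vertex has degree 3, so 3V = 2E.
Euler: V − E + F = 2 ⇒ (2E)/3 − E + (22 + x) = 2.
Multiply by 6: 2·(2E) − 3·(2E) + 6·(22 + x) = 12, i.e. 132 + 6x − (132 + 3x) = 12.
Collecting terms: 3x = 12, so x = 4.
Then 2E = 132 + 3·4 = 144, so E = 72, V = 2E/3 = 48, F = 22 + 4 = 26.

4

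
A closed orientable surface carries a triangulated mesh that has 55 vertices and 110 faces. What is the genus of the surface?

1

Every face is a triangle, so 2E = 3·110 = 330, giving E = 165.
χ = V − E + F = 55 − 165 + 110 = 0.
For a closed orientable surface χ = 2 − 2g, so g = (2 − (0))/2 = 1.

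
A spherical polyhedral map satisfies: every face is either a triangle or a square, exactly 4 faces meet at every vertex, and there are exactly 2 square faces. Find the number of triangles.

8

Let x be the number of triangles; then F = 2 + x.
Edge–face incidences: 2E = 4·2 + 3·x = 8 + 3x.
Every vertex has degree 4, so 4V = 2E.
Euler: V − E + F = 2 ⇒ (2E)/4 − E + (2 + x) = 2.
Multiply by 8: 2·(2E) − 4·(2E) + 8·(2 + x) = 16, i.e. 16 + 8x − 2·(8 + 3x) = 16.
Collecting terms: 2x = 16, so x = 8.
Then 2E = 8 + 3·8 = 32, so E = 16, V = 2E/4 = 8, F = 2 + 8 = 10.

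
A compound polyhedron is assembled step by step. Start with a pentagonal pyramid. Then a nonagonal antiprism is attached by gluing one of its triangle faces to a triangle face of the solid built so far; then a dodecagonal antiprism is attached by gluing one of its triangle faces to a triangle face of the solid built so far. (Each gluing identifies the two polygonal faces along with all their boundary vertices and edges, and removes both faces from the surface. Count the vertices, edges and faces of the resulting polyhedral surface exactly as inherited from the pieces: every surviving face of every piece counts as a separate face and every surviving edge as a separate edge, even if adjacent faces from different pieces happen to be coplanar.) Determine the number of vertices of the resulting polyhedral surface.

42

A pentagonal pyramid: V=6, E=10, F=6.
Attach a nonagonal antiprism (V=18, E=36, F=20) along a 3-gon: merge 3 vertices and 3 edges, delete both glued faces → V=21, E=43, F=24.
Attach a dodecagonal antiprism (V=24, E=48, F=26) along a 3-gon: merge 3 vertices and 3 edges, delete both glued faces → V=42, E=88, F=48.
Check: V − E + F = 42 − 88 + 48 = 2.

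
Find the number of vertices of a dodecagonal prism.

A prism on an n-gon has two n-gon bases and n rectangular sides: V = 2·12 = 24, E = 3·12 = 36, F = 12 + 2 = 14.
Check: V − E + F = 24 − 36 + 14 = 2.

24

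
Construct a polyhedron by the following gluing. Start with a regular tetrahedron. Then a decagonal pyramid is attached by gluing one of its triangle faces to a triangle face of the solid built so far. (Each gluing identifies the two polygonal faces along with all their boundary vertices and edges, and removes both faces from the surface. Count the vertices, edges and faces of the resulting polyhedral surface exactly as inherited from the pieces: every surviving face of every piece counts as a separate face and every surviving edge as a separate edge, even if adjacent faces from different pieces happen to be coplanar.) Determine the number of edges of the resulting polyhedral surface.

23

A regular tetrahedron: V=4, E=6, F=4.
Attach a decagonal pyramid (V=11, E=20, F=11) along a 3-gon: merge 3 vertices and 3 edges, delete both glued faces → V=12, E=23, F=13.
Check: V − E + F = 12 − 23 + 13 = 2.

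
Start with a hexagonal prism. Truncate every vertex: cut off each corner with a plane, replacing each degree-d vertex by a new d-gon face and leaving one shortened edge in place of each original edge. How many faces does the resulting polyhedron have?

20

The base solid has V = 12, E = 18, F = 8.
Truncation replaces each original edge-end by a new vertex, so V′ = 2E = 36.
Each original edge survives, and each old vertex of degree d contributes d new edges; summing degrees gives Σd = 2E, so E′ = E + 2E = 3E = 54.
Each original face survives and each original vertex becomes one new face: F′ = F + V = 20.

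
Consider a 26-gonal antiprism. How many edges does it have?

An antiprism on an n-gon has two n-gon caps and 2n triangles: V = 2·26 = 52, E = 4·26 = 104, F = 2·26 + 2 = 54.
Check: V − E + F = 52 − 104 + 54 = 2.

104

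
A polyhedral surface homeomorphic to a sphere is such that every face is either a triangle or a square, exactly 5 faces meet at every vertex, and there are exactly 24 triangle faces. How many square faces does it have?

2

Let x be the number of squares; then F = 24 + x.
Edge–face incidences: 2E = 3·24 + 4·x = 72 + 4x.
Every vertex has degree 5, so 5V = 2E.
Euler: V − E + F = 2 ⇒ (2E)/5 − E + (24 + x) = 2.
Multiply by 10: 2·(2E) − 5·(2E) + 10·(24 + x) = 20, i.e. 240 + 10x − 3·(72 + 4x) = 20.
Collecting terms: −2x + 24 = 20, so −2x = −4, so x = 2.
Then 2E = 72 + 4·2 = 80, so E = 40, V = 2E/5 = 16, F = 24 + 2 = 26.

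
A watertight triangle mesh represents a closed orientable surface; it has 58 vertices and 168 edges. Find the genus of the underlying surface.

0

Every face is a triangle and each edge borders two faces, so 3F = 2·168, giving F = 112.
χ = V − E + F = 58 − 168 + 112 = 2.
For a closed orientable surface χ = 2 − 2g, so g = (2 − (2))/2 = 0.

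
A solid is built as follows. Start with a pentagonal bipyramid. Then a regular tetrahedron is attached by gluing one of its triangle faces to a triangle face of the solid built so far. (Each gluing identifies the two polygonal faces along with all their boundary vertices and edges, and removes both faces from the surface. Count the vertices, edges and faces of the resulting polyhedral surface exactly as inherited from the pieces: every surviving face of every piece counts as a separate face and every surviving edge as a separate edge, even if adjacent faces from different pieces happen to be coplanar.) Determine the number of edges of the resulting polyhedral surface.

A pentagonal bipyramid: V=7, E=15, F=10.
Attach a regular tetrahedron (V=4, E=6, F=4) along a 3-gon: merge 3 vertices and 3 edges, delete both glued faces → V=8, E=18, F=12.
Check: V − E + F = 8 − 18 + 12 = 2.

18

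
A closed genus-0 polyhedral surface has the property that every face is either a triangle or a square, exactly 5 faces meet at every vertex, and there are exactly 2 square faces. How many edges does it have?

40

Let x be the number of triangles; then F = 2 + x.
Edge–face incidences: 2E = 4·2 + 3·x = 8 + 3x.
Every vertex has degree 5, so 5V = 2E.
Euler: V − E + F = 2 ⇒ (2E)/5 − E + (2 + x) = 2.
Multiply by 10: 2·(2E) − 5·(2E) + 10·(2 + x) = 20, i.e. 20 + 10x − 3·(8 + 3x) = 20.
Collecting terms: x − 4 = 20, so x = 24.
Then 2E = 8 + 3·24 = 80, so E = 40, V = 2E/5 = 16, F = 2 + 24 = 26.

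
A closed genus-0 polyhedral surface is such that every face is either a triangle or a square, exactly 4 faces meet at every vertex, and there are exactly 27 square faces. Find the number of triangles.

Let x be the number of triangles; then F = 27 + x.
Edge–face incidences: 2E = 4·27 + 3·x = 108 + 3x.
Every vertex has degree 4, so 4V = 2E.
Euler: V − E + F = 2 ⇒ (2E)/4 − E + (27 + x) = 2.
Multiply by 8: 2·(2E) − 4·(2E) + 8·(27 + x) = 16, i.e. 216 + 8x − 2·(108 + 3x) = 16.
Collecting terms: 2x = 16, so x = 8.
Then 2E = 108 + 3·8 = 132, so E = 66, V = 2E/4 = 33, F = 27 + 8 = 35.

8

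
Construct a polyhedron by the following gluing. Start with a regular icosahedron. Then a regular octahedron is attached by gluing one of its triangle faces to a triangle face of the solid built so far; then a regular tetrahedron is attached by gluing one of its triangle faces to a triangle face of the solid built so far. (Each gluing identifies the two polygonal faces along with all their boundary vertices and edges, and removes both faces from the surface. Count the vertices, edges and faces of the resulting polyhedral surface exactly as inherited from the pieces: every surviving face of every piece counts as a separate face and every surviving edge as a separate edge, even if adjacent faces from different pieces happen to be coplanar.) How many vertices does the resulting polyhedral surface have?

A regular icosahedron: V=12, E=30, F=20.
Attach a regular octahedron (V=6, E=12, F=8) along a 3-gon: merge 3 vertices and 3 edges, delete both glued faces → V=15, E=39, F=26.
Attach a regular tetrahedron (V=4, E=6, F=4) along a 3-gon: merge 3 vertices and 3 edges, delete both glued faces → V=16, E=42, F=28.
Check: V − E + F = 16 − 42 + 28 = 2.

16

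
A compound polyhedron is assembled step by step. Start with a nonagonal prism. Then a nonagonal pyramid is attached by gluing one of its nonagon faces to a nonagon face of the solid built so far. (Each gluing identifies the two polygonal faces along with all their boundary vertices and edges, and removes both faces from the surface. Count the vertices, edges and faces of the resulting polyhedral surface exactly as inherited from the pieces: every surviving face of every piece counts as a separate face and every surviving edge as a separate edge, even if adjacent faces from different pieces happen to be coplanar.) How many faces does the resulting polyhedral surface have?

A nonagonal prism: V=18, E=27, F=11.
Attach a nonagonal pyramid (V=10, E=18, F=10) along a 9-gon: merge 9 vertices and 9 edges, delete both glued faces → V=19, E=36, F=19.
Check: V − E + F = 19 − 36 + 19 = 2.

19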